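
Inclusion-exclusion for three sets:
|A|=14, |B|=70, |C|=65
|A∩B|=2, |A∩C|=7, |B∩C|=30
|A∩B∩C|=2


|A∪B∪C| = |A|+|B|+|C| - |A∩B|-|A∩C|-|B∩C| + |A∩B∩C|
= 14+70+65 - 2-7-30 + 2
= 149 - 39 + 2
= 112

|A ∪ B ∪ C| = 112


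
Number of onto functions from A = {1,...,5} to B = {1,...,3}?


n = |A| = 5, k = |B| = 3. Surjections via inclusion-exclusion:
S(n,k) = Σ(-1)^i × C(k,i) × (k-i)^n, i=0 to k
i=0: (-1)^0×C(3,0)×3^5 = 243
i=1: (-1)^1×C(3,1)×2^5 = -96
i=2: (-1)^2×C(3,2)×1^5 = 3
i=3: (-1)^3×C(3,3)×0^5 = 0
Total = 150

Number of surjections = 150


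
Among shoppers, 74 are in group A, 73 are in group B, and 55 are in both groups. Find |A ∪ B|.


|A ∪ B| = |A| + |B| - |A ∩ B|
= 74 + 73 - 55
= 92

|A ∪ B| = 92


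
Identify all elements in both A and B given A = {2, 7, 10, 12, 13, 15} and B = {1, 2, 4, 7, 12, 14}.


A = {2, 7, 10, 12, 13, 15}
B = {1, 2, 4, 7, 12, 14}
Region: in both A and B
Elements: {2, 7, 12}

Elements in both A and B: {2, 7, 12}


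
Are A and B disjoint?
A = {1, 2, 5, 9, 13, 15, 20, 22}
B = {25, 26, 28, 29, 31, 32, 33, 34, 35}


Disjoint means A ∩ B = ∅.
A ∩ B = ∅
A ∩ B = ∅, so A and B are disjoint.

Yes, A and B are disjoint


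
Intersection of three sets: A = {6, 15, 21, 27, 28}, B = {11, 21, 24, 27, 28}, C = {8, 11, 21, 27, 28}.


A ∩ B = {21, 27, 28}
(A ∩ B) ∩ C = {21, 27, 28}

A ∩ B ∩ C = {21, 27, 28}


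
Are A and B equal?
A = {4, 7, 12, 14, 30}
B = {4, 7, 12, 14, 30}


Two sets are equal iff they have exactly the same elements.
A = {4, 7, 12, 14, 30}
B = {4, 7, 12, 14, 30}
Same elements → A = B

Yes, A = B


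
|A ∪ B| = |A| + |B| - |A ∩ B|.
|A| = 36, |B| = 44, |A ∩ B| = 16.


|A ∪ B| = |A| + |B| - |A ∩ B|
= 36 + 44 - 16
= 64

|A ∪ B| = 64


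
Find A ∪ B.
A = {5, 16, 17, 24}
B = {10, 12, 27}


A ∪ B = all elements in A or B (or both)
A = {5, 16, 17, 24}
B = {10, 12, 27}
A ∪ B = {5, 10, 12, 16, 17, 24, 27}

A ∪ B = {5, 10, 12, 16, 17, 24, 27}


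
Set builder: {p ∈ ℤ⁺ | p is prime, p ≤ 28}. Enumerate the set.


Checking each candidate:
Condition: primes ≤ 28
Result = {2, 3, 5, 7, 11, 13, 17, 19, 23}

{2, 3, 5, 7, 11, 13, 17, 19, 23}


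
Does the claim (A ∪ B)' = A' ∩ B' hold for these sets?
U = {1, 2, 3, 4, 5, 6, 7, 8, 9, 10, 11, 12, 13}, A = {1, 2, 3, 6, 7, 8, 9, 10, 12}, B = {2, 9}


LHS: A ∪ B = {1, 2, 3, 6, 7, 8, 9, 10, 12}
(A ∪ B)' = U \ (A ∪ B) = {4, 5, 11, 13}
A' = {4, 5, 11, 13}, B' = {1, 3, 4, 5, 6, 7, 8, 10, 11, 12, 13}
Claimed RHS: A' ∩ B' = {4, 5, 11, 13}
Identity is VALID: LHS = RHS = {4, 5, 11, 13} ✓

Identity is valid. (A ∪ B)' = A' ∩ B' = {4, 5, 11, 13}


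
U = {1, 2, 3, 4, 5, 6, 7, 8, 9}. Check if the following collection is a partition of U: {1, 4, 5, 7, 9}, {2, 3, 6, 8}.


A partition requires: (1) non-empty parts, (2) pairwise disjoint, (3) union = U
Parts: {1, 4, 5, 7, 9}, {2, 3, 6, 8}
Union of parts: {1, 2, 3, 4, 5, 6, 7, 8, 9}
U = {1, 2, 3, 4, 5, 6, 7, 8, 9}
All non-empty? True
Pairwise disjoint? True
Covers U? True

Yes, valid partition


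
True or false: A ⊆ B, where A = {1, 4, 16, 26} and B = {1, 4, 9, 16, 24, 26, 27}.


A ⊆ B means every element of A is in B.
All elements of A are in B.
So A ⊆ B.

Yes, A ⊆ B


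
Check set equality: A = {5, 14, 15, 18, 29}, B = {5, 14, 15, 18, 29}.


Two sets are equal iff they have exactly the same elements.
A = {5, 14, 15, 18, 29}
B = {5, 14, 15, 18, 29}
Same elements → A = B

Yes, A = B


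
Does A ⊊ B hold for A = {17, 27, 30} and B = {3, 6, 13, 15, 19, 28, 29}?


A ⊂ B requires: A ⊆ B AND A ≠ B.
A ⊆ B? No
A ⊄ B, so A is not a proper subset.

No, A is not a proper subset of B


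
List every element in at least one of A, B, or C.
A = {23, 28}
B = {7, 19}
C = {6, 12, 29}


A ∪ B = {7, 19, 23, 28}
(A ∪ B) ∪ C = {6, 7, 12, 19, 23, 28, 29}

A ∪ B ∪ C = {6, 7, 12, 19, 23, 28, 29}


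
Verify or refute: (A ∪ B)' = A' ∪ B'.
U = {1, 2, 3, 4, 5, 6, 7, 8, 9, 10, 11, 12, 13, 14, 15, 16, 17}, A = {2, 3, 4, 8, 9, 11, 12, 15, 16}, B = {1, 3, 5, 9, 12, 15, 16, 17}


LHS: A ∪ B = {1, 2, 3, 4, 5, 8, 9, 11, 12, 15, 16, 17}
(A ∪ B)' = U \ (A ∪ B) = {6, 7, 10, 13, 14}
A' = {1, 5, 6, 7, 10, 13, 14, 17}, B' = {2, 4, 6, 7, 8, 10, 11, 13, 14}
Claimed RHS: A' ∪ B' = {1, 2, 4, 5, 6, 7, 8, 10, 11, 13, 14, 17}
Identity is INVALID: LHS = {6, 7, 10, 13, 14} but the RHS claimed here equals {1, 2, 4, 5, 6, 7, 8, 10, 11, 13, 14, 17}. The correct form is (A ∪ B)' = A' ∩ B'.

Identity is invalid: (A ∪ B)' = {6, 7, 10, 13, 14} but A' ∪ B' = {1, 2, 4, 5, 6, 7, 8, 10, 11, 13, 14, 17}. The correct De Morgan law is (A ∪ B)' = A' ∩ B'.


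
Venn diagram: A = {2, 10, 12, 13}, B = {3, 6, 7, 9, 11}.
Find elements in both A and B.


A = {2, 10, 12, 13}
B = {3, 6, 7, 9, 11}
Region: in both A and B
Elements: ∅

Elements in both A and B: ∅


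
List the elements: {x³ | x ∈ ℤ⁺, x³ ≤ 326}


Checking each candidate:
Condition: positive perfect cubes ≤ 326
Result = {1, 8, 27, 64, 125, 216}

{1, 8, 27, 64, 125, 216}


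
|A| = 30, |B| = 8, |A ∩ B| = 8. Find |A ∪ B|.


|A ∪ B| = |A| + |B| - |A ∩ B|
= 30 + 8 - 8
= 30

|A ∪ B| = 30


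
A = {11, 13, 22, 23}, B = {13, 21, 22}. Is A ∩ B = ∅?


Disjoint means A ∩ B = ∅.
A ∩ B = {13, 22}
A ∩ B ≠ ∅, so A and B are NOT disjoint.

No, A and B are not disjoint (A ∩ B = {13, 22})


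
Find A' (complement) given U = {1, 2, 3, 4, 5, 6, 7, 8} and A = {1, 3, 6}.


Aᶜ = U \ A = elements in U but not in A
U = {1, 2, 3, 4, 5, 6, 7, 8}
A = {1, 3, 6}
Aᶜ = {2, 4, 5, 7, 8}

Aᶜ = {2, 4, 5, 7, 8}


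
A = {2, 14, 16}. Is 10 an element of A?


A = {2, 14, 16}
Checking if 10 is in A
10 is not in A → False

10 ∉ A


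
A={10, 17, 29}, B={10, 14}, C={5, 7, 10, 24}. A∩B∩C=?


A ∩ B = {10}
(A ∩ B) ∩ C = {10}

A ∩ B ∩ C = {10}


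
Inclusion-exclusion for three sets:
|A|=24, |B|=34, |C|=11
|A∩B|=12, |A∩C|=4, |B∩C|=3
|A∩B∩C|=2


|A∪B∪C| = |A|+|B|+|C| - |A∩B|-|A∩C|-|B∩C| + |A∩B∩C|
= 24+34+11 - 12-4-3 + 2
= 69 - 19 + 2
= 52

|A ∪ B ∪ C| = 52


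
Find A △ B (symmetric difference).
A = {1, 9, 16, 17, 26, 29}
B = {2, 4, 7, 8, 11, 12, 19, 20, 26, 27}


A △ B = (A \ B) ∪ (B \ A) = elements in exactly one of A or B
A \ B = {1, 9, 16, 17, 29}
B \ A = {2, 4, 7, 8, 11, 12, 19, 20, 27}
A △ B = {1, 2, 4, 7, 8, 9, 11, 12, 16, 17, 19, 20, 27, 29}

A △ B = {1, 2, 4, 7, 8, 9, 11, 12, 16, 17, 19, 20, 27, 29}


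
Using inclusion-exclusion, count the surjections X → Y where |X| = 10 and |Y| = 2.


n = |X| = 10, k = |Y| = 2. Surjections via inclusion-exclusion:
S(n,k) = Σ(-1)^i × C(k,i) × (k-i)^n, i=0 to k
i=0: (-1)^0×C(2,0)×2^10 = 1024
i=1: (-1)^1×C(2,1)×1^10 = -2
i=2: (-1)^2×C(2,2)×0^10 = 0
Total = 1022

Number of surjections = 1022


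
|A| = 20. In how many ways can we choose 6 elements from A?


C(n,k) = n! / (k!(n-k)!)
C(20,6) = 20! / (6!14!)
= 38760

C(20,6) = 38760


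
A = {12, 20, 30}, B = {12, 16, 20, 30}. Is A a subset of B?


A ⊆ B means every element of A is in B.
All elements of A are in B.
So A ⊆ B.

Yes, A ⊆ B


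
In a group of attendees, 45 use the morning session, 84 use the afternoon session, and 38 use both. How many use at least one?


|A ∪ B| = |A| + |B| - |A ∩ B|
= 45 + 84 - 38
= 91

|A ∪ B| = 91


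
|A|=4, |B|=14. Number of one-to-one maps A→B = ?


An injection sends each of |A| = 4 inputs to a distinct output in B.
# injections = |B|·(|B|-1)·…·(|B|-|A|+1) = 14! / (14 - 4)!
= 14 × 13 × 12 × 11
= 24024

Number of injections = 24024


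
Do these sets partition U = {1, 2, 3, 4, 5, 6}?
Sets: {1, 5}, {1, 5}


A partition requires: (1) non-empty parts, (2) pairwise disjoint, (3) union = U
Parts: {1, 5}, {1, 5}
Union of parts: {1, 5}
U = {1, 2, 3, 4, 5, 6}
All non-empty? True
Pairwise disjoint? False
Covers U? False

No, not a valid partition


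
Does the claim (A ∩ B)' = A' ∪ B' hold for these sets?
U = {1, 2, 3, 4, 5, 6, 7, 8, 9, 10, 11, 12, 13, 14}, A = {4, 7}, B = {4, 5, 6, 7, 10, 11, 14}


LHS: A ∩ B = {4, 7}
(A ∩ B)' = U \ (A ∩ B) = {1, 2, 3, 5, 6, 8, 9, 10, 11, 12, 13, 14}
A' = {1, 2, 3, 5, 6, 8, 9, 10, 11, 12, 13, 14}, B' = {1, 2, 3, 8, 9, 12, 13}
Claimed RHS: A' ∪ B' = {1, 2, 3, 5, 6, 8, 9, 10, 11, 12, 13, 14}
Identity is VALID: LHS = RHS = {1, 2, 3, 5, 6, 8, 9, 10, 11, 12, 13, 14} ✓

Identity is valid. (A ∩ B)' = A' ∪ B' = {1, 2, 3, 5, 6, 8, 9, 10, 11, 12, 13, 14}


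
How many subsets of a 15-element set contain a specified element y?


Subsets of A containing y correspond to subsets of A \ {y}, which has 14 elements.
Count = 2^(n-1) = 2^14
= 16384

Number of subsets containing y = 16384


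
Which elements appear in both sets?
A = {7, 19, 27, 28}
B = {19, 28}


A ∩ B = elements in both A and B
A = {7, 19, 27, 28}
B = {19, 28}
A ∩ B = {19, 28}

A ∩ B = {19, 28}


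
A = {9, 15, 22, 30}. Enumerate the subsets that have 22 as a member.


A subset of A contains 22 iff the remaining 3 elements form any subset of A \ {22}.
Count: 2^(n-1) = 2^3 = 8
Subsets containing 22: {22}, {9, 22}, {15, 22}, {22, 30}, {9, 15, 22}, {9, 22, 30}, {15, 22, 30}, {9, 15, 22, 30}

Subsets containing 22 (8 total): {22}, {9, 22}, {15, 22}, {22, 30}, {9, 15, 22}, {9, 22, 30}, {15, 22, 30}, {9, 15, 22, 30}


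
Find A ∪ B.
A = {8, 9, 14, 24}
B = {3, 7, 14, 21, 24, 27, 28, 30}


A ∪ B = all elements in A or B (or both)
A = {8, 9, 14, 24}
B = {3, 7, 14, 21, 24, 27, 28, 30}
A ∪ B = {3, 7, 8, 9, 14, 21, 24, 27, 28, 30}

A ∪ B = {3, 7, 8, 9, 14, 21, 24, 27, 28, 30}


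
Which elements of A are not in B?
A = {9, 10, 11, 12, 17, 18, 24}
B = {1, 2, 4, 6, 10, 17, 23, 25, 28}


A \ B = elements in A but not in B
A = {9, 10, 11, 12, 17, 18, 24}
B = {1, 2, 4, 6, 10, 17, 23, 25, 28}
Remove from A any elements in B
A \ B = {9, 11, 12, 18, 24}

A \ B = {9, 11, 12, 18, 24}


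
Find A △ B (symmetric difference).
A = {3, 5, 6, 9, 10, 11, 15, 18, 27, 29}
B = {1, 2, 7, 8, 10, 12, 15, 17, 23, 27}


A △ B = (A \ B) ∪ (B \ A) = elements in exactly one of A or B
A \ B = {3, 5, 6, 9, 11, 18, 29}
B \ A = {1, 2, 7, 8, 12, 17, 23}
A △ B = {1, 2, 3, 5, 6, 7, 8, 9, 11, 12, 17, 18, 23, 29}

A △ B = {1, 2, 3, 5, 6, 7, 8, 9, 11, 12, 17, 18, 23, 29}


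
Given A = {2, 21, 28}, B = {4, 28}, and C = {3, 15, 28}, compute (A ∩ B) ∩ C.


A ∩ B = {28}
(A ∩ B) ∩ C = {28}

A ∩ B ∩ C = {28}


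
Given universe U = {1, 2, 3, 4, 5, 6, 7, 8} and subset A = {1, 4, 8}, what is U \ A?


Aᶜ = U \ A = elements in U but not in A
U = {1, 2, 3, 4, 5, 6, 7, 8}
A = {1, 4, 8}
Aᶜ = {2, 3, 5, 6, 7}

Aᶜ = {2, 3, 5, 6, 7}


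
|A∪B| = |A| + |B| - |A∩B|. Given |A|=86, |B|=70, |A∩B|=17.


|A ∪ B| = |A| + |B| - |A ∩ B|
= 86 + 70 - 17
= 139

|A ∪ B| = 139


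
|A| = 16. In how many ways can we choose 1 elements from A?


C(n,k) = n! / (k!(n-k)!)
C(16,1) = 16! / (1!15!)
= 16

C(16,1) = 16


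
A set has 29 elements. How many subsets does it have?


Number of subsets = 2^n
= 2^29
= 536870912

|P(A)| = 536870912


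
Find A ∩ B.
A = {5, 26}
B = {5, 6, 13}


A ∩ B = elements in both A and B
A = {5, 26}
B = {5, 6, 13}
A ∩ B = {5}

A ∩ B = {5}


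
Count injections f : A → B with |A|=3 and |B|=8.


An injection sends each of |A| = 3 inputs to a distinct output in B.
# injections = |B|·(|B|-1)·…·(|B|-|A|+1) = 8! / (8 - 3)!
= 8 × 7 × 6
= 336

Number of injections = 336


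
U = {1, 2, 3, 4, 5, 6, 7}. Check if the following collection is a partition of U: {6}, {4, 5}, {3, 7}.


A partition requires: (1) non-empty parts, (2) pairwise disjoint, (3) union = U
Parts: {6}, {4, 5}, {3, 7}
Union of parts: {3, 4, 5, 6, 7}
U = {1, 2, 3, 4, 5, 6, 7}
All non-empty? True
Pairwise disjoint? True
Covers U? False

No, not a valid partition


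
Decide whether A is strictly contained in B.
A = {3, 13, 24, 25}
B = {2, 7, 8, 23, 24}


A ⊂ B requires: A ⊆ B AND A ≠ B.
A ⊆ B? No
A ⊄ B, so A is not a proper subset.

No, A is not a proper subset of B


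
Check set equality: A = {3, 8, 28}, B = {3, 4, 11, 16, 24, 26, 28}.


Two sets are equal iff they have exactly the same elements.
A = {3, 8, 28}
B = {3, 4, 11, 16, 24, 26, 28}
Differences: {4, 8, 11, 16, 24, 26}
A ≠ B

No, A ≠ B


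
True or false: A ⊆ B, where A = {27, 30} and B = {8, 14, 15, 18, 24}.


A ⊆ B means every element of A is in B.
Elements in A not in B: {27, 30}
So A ⊄ B.

No, A ⊄ B


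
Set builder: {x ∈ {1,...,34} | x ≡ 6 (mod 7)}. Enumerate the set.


Checking each candidate:
Condition: x in {1,...,34} with x ≡ 6 (mod 7)
Result = {6, 13, 20, 27, 34}

{6, 13, 20, 27, 34}


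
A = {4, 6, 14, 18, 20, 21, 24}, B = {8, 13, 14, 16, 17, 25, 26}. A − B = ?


A \ B = elements in A but not in B
A = {4, 6, 14, 18, 20, 21, 24}
B = {8, 13, 14, 16, 17, 25, 26}
Remove from A any elements in B
A \ B = {4, 6, 18, 20, 21, 24}

A \ B = {4, 6, 18, 20, 21, 24}


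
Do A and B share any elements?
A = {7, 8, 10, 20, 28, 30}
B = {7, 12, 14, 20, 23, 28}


Disjoint means A ∩ B = ∅.
A ∩ B = {7, 20, 28}
A ∩ B ≠ ∅, so A and B are NOT disjoint.

Yes — A and B share the element(s) of A ∩ B = {7, 20, 28}, so they are not disjoint


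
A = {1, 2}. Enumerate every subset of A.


|A| = 2, so |P(A)| = 2^2 = 4
Enumerate subsets by cardinality (0 to 2):
∅, {1}, {2}, {1, 2}

P(A) has 4 subsets: ∅, {1}, {2}, {1, 2}


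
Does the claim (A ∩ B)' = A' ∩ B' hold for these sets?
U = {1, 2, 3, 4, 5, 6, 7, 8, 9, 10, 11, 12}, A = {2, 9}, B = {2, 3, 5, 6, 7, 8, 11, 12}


LHS: A ∩ B = {2}
(A ∩ B)' = U \ (A ∩ B) = {1, 3, 4, 5, 6, 7, 8, 9, 10, 11, 12}
A' = {1, 3, 4, 5, 6, 7, 8, 10, 11, 12}, B' = {1, 4, 9, 10}
Claimed RHS: A' ∩ B' = {1, 4, 10}
Identity is INVALID: LHS = {1, 3, 4, 5, 6, 7, 8, 9, 10, 11, 12} but the RHS claimed here equals {1, 4, 10}. The correct form is (A ∩ B)' = A' ∪ B'.

Identity is invalid: (A ∩ B)' = {1, 3, 4, 5, 6, 7, 8, 9, 10, 11, 12} but A' ∩ B' = {1, 4, 10}. The correct De Morgan law is (A ∩ B)' = A' ∪ B'.


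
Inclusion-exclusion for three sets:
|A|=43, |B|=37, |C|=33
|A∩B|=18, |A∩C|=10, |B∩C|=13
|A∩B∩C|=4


|A∪B∪C| = |A|+|B|+|C| - |A∩B|-|A∩C|-|B∩C| + |A∩B∩C|
= 43+37+33 - 18-10-13 + 4
= 113 - 41 + 4
= 76

|A ∪ B ∪ C| = 76


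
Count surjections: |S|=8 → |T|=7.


n = |S| = 8, k = |T| = 7. Surjections via inclusion-exclusion:
S(n,k) = Σ(-1)^i × C(k,i) × (k-i)^n, i=0 to k
i=0: (-1)^0×C(7,0)×7^8 = 5764801
i=1: (-1)^1×C(7,1)×6^8 = -11757312
i=2: (-1)^2×C(7,2)×5^8 = 8203125
i=3: (-1)^3×C(7,3)×4^8 = -2293760
i=4: (-1)^4×C(7,4)×3^8 = 229635
i=5: (-1)^5×C(7,5)×2^8 = -5376
i=6: (-1)^6×C(7,6)×1^8 = 7
i=7: (-1)^7×C(7,7)×0^8 = 0
Total = 141120

Number of surjections = 141120


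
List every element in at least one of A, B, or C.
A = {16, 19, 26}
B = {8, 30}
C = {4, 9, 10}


A ∪ B = {8, 16, 19, 26, 30}
(A ∪ B) ∪ C = {4, 8, 9, 10, 16, 19, 26, 30}

A ∪ B ∪ C = {4, 8, 9, 10, 16, 19, 26, 30}


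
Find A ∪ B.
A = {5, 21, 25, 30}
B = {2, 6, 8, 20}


A ∪ B = all elements in A or B (or both)
A = {5, 21, 25, 30}
B = {2, 6, 8, 20}
A ∪ B = {2, 5, 6, 8, 20, 21, 25, 30}

A ∪ B = {2, 5, 6, 8, 20, 21, 25, 30}


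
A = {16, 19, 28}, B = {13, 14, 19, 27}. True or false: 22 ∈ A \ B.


A = {16, 19, 28}, B = {13, 14, 19, 27}
A \ B = elements in A but not in B
A \ B = {16, 28}
Checking if 22 ∈ A \ B
22 is not in A \ B → False

22 ∉ A \ B


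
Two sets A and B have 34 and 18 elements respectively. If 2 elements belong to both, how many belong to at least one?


|A ∪ B| = |A| + |B| - |A ∩ B|
= 34 + 18 - 2
= 50

|A ∪ B| = 50


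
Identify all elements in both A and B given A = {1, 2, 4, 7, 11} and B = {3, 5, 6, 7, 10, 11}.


A = {1, 2, 4, 7, 11}
B = {3, 5, 6, 7, 10, 11}
Region: in both A and B
Elements: {7, 11}

Elements in both A and B: {7, 11}


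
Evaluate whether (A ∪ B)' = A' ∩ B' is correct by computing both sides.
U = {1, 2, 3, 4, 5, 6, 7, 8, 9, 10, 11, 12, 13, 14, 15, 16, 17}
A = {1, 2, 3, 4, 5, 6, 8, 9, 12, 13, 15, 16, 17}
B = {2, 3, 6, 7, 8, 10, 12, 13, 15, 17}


LHS: A ∪ B = {1, 2, 3, 4, 5, 6, 7, 8, 9, 10, 12, 13, 15, 16, 17}
(A ∪ B)' = U \ (A ∪ B) = {11, 14}
A' = {7, 10, 11, 14}, B' = {1, 4, 5, 9, 11, 14, 16}
Claimed RHS: A' ∩ B' = {11, 14}
Identity is VALID: LHS = RHS = {11, 14} ✓

Identity is valid. (A ∪ B)' = A' ∩ B' = {11, 14}


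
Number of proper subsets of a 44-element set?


Total subsets = 2^n = 2^44 = 17592186044416
Proper subsets exclude the set itself: 2^n - 1
= 17592186044416 - 1
= 17592186044415

Number of proper subsets = 17592186044415


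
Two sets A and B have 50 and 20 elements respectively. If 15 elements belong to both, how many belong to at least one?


|A ∪ B| = |A| + |B| - |A ∩ B|
= 50 + 20 - 15
= 55

|A ∪ B| = 55


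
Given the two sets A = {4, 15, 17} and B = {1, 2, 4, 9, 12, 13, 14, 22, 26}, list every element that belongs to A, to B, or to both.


A ∪ B = all elements in A or B (or both)
A = {4, 15, 17}
B = {1, 2, 4, 9, 12, 13, 14, 22, 26}
A ∪ B = {1, 2, 4, 9, 12, 13, 14, 15, 17, 22, 26}

A ∪ B = {1, 2, 4, 9, 12, 13, 14, 15, 17, 22, 26}


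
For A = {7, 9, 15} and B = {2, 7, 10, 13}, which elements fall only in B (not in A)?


A = {7, 9, 15}
B = {2, 7, 10, 13}
Region: only in B (not in A)
Elements: {2, 10, 13}

Elements only in B (not in A): {2, 10, 13}


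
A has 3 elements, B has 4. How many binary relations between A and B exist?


A relation from A to B is any subset of A × B.
|A × B| = 3 × 4 = 12
# relations = 2^|A × B| = 2^12 = 4096

Number of relations = 4096


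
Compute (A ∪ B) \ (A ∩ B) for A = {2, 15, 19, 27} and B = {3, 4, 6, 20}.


A △ B = (A \ B) ∪ (B \ A) = elements in exactly one of A or B
A \ B = {2, 15, 19, 27}
B \ A = {3, 4, 6, 20}
A △ B = {2, 3, 4, 6, 15, 19, 20, 27}

A △ B = {2, 3, 4, 6, 15, 19, 20, 27}


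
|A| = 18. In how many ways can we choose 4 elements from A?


C(n,k) = n! / (k!(n-k)!)
C(18,4) = 18! / (4!14!)
= 3060

C(18,4) = 3060


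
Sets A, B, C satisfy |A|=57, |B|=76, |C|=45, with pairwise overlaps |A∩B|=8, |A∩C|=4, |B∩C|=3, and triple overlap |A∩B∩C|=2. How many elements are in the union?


|A∪B∪C| = |A|+|B|+|C| - |A∩B|-|A∩C|-|B∩C| + |A∩B∩C|
= 57+76+45 - 8-4-3 + 2
= 178 - 15 + 2
= 165

|A ∪ B ∪ C| = 165


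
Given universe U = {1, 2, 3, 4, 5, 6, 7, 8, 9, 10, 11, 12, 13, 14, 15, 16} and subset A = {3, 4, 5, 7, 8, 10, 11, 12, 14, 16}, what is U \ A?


Aᶜ = U \ A = elements in U but not in A
U = {1, 2, 3, 4, 5, 6, 7, 8, 9, 10, 11, 12, 13, 14, 15, 16}
A = {3, 4, 5, 7, 8, 10, 11, 12, 14, 16}
Aᶜ = {1, 2, 6, 9, 13, 15}

Aᶜ = {1, 2, 6, 9, 13, 15}


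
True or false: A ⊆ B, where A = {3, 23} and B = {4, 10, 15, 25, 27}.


A ⊆ B means every element of A is in B.
Elements in A not in B: {3, 23}
So A ⊄ B.

No, A ⊄ B


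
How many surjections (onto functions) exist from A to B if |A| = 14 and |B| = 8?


n = |A| = 14, k = |B| = 8. Surjections via inclusion-exclusion:
S(n,k) = Σ(-1)^i × C(k,i) × (k-i)^n, i=0 to k
i=0: (-1)^0×C(8,0)×8^14 = 4398046511104
i=1: (-1)^1×C(8,1)×7^14 = -5425784582792
i=2: (-1)^2×C(8,2)×6^14 = 2194196594688
i=3: (-1)^3×C(8,3)×5^14 = -341796875000
i=4: (-1)^4×C(8,4)×4^14 = 18790481920
i=5: (-1)^5×C(8,5)×3^14 = -267846264
i=6: (-1)^6×C(8,6)×2^14 = 458752
i=7: (-1)^7×C(8,7)×1^14 = -8
i=8: (-1)^8×C(8,8)×0^14 = 0
Total = 843184742400

Number of surjections = 843184742400


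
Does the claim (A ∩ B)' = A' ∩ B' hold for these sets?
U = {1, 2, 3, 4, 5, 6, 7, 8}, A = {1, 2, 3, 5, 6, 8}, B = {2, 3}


LHS: A ∩ B = {2, 3}
(A ∩ B)' = U \ (A ∩ B) = {1, 4, 5, 6, 7, 8}
A' = {4, 7}, B' = {1, 4, 5, 6, 7, 8}
Claimed RHS: A' ∩ B' = {4, 7}
Identity is INVALID: LHS = {1, 4, 5, 6, 7, 8} but the RHS claimed here equals {4, 7}. The correct form is (A ∩ B)' = A' ∪ B'.

Identity is invalid: (A ∩ B)' = {1, 4, 5, 6, 7, 8} but A' ∩ B' = {4, 7}. The correct De Morgan law is (A ∩ B)' = A' ∪ B'.


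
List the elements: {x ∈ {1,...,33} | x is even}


Checking each candidate:
Condition: even numbers in {1,...,33}
Result = {2, 4, 6, 8, 10, 12, 14, 16, 18, 20, 22, 24, 26, 28, 30, 32}

{2, 4, 6, 8, 10, 12, 14, 16, 18, 20, 22, 24, 26, 28, 30, 32}


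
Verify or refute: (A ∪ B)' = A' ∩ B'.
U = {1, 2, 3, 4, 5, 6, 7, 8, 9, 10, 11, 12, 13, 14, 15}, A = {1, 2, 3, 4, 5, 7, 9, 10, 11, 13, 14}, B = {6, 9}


LHS: A ∪ B = {1, 2, 3, 4, 5, 6, 7, 9, 10, 11, 13, 14}
(A ∪ B)' = U \ (A ∪ B) = {8, 12, 15}
A' = {6, 8, 12, 15}, B' = {1, 2, 3, 4, 5, 7, 8, 10, 11, 12, 13, 14, 15}
Claimed RHS: A' ∩ B' = {8, 12, 15}
Identity is VALID: LHS = RHS = {8, 12, 15} ✓

Identity is valid. (A ∪ B)' = A' ∩ B' = {8, 12, 15}


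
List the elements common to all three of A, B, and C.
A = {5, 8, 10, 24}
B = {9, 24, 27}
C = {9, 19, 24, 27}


A ∩ B = {24}
(A ∩ B) ∩ C = {24}

A ∩ B ∩ C = {24}


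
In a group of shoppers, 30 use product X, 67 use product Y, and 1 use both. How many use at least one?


|A ∪ B| = |A| + |B| - |A ∩ B|
= 30 + 67 - 1
= 96

|A ∪ B| = 96


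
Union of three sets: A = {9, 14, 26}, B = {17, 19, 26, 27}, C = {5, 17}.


A ∪ B = {9, 14, 17, 19, 26, 27}
(A ∪ B) ∪ C = {5, 9, 14, 17, 19, 26, 27}

A ∪ B ∪ C = {5, 9, 14, 17, 19, 26, 27}


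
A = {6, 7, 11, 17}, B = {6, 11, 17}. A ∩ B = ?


A ∩ B = elements in both A and B
A = {6, 7, 11, 17}
B = {6, 11, 17}
A ∩ B = {6, 11, 17}

A ∩ B = {6, 11, 17}


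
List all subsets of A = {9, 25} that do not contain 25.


A subset of A that omits 25 is a subset of A \ {25}, so there are 2^(n-1) = 2^1 = 2 of them.
Subsets excluding 25: ∅, {9}

Subsets excluding 25 (2 total): ∅, {9}


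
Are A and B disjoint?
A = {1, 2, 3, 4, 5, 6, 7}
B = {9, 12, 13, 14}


Disjoint means A ∩ B = ∅.
A ∩ B = ∅
A ∩ B = ∅, so A and B are disjoint.

Yes, A and B are disjoint


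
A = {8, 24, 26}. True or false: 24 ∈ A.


A = {8, 24, 26}
Checking if 24 is in A
24 is in A → True

24 ∈ A


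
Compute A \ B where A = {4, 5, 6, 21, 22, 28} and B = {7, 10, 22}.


A \ B = elements in A but not in B
A = {4, 5, 6, 21, 22, 28}
B = {7, 10, 22}
Remove from A any elements in B
A \ B = {4, 5, 6, 21, 28}

A \ B = {4, 5, 6, 21, 28}


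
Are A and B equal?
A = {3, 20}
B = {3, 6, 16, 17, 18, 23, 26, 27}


Two sets are equal iff they have exactly the same elements.
A = {3, 20}
B = {3, 6, 16, 17, 18, 23, 26, 27}
Differences: {6, 16, 17, 18, 20, 23, 26, 27}
A ≠ B

No, A ≠ B


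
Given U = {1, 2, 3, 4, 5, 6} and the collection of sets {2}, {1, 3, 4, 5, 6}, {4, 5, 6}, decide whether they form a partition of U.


A partition requires: (1) non-empty parts, (2) pairwise disjoint, (3) union = U
Parts: {2}, {1, 3, 4, 5, 6}, {4, 5, 6}
Union of parts: {1, 2, 3, 4, 5, 6}
U = {1, 2, 3, 4, 5, 6}
All non-empty? True
Pairwise disjoint? False
Covers U? True

No, not a valid partition


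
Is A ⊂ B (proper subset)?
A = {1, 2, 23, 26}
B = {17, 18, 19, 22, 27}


A ⊂ B requires: A ⊆ B AND A ≠ B.
A ⊆ B? No
A ⊄ B, so A is not a proper subset.

No, A is not a proper subset of B


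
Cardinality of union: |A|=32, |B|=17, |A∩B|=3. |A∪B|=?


|A ∪ B| = |A| + |B| - |A ∩ B|
= 32 + 17 - 3
= 46

|A ∪ B| = 46


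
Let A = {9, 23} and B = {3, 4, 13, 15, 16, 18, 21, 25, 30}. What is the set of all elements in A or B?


A ∪ B = all elements in A or B (or both)
A = {9, 23}
B = {3, 4, 13, 15, 16, 18, 21, 25, 30}
A ∪ B = {3, 4, 9, 13, 15, 16, 18, 21, 23, 25, 30}

A ∪ B = {3, 4, 9, 13, 15, 16, 18, 21, 23, 25, 30}


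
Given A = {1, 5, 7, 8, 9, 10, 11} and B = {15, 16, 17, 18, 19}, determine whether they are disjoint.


Disjoint means A ∩ B = ∅.
A ∩ B = ∅
A ∩ B = ∅, so A and B are disjoint.

Yes, A and B are disjoint


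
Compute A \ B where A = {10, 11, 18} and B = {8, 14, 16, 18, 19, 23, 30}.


A \ B = elements in A but not in B
A = {10, 11, 18}
B = {8, 14, 16, 18, 19, 23, 30}
Remove from A any elements in B
A \ B = {10, 11}

A \ B = {10, 11}


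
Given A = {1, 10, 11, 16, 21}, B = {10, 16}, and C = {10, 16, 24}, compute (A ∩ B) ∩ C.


A ∩ B = {10, 16}
(A ∩ B) ∩ C = {10, 16}

A ∩ B ∩ C = {10, 16}


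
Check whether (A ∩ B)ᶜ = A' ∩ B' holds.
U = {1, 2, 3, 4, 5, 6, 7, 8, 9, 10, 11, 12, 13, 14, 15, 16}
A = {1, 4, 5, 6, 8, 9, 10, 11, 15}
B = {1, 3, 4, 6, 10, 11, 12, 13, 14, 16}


LHS: A ∩ B = {1, 4, 6, 10, 11}
(A ∩ B)' = U \ (A ∩ B) = {2, 3, 5, 7, 8, 9, 12, 13, 14, 15, 16}
A' = {2, 3, 7, 12, 13, 14, 16}, B' = {2, 5, 7, 8, 9, 15}
Claimed RHS: A' ∩ B' = {2, 7}
Identity is INVALID: LHS = {2, 3, 5, 7, 8, 9, 12, 13, 14, 15, 16} but the RHS claimed here equals {2, 7}. The correct form is (A ∩ B)' = A' ∪ B'.

Identity is invalid: (A ∩ B)' = {2, 3, 5, 7, 8, 9, 12, 13, 14, 15, 16} but A' ∩ B' = {2, 7}. The correct De Morgan law is (A ∩ B)' = A' ∪ B'.


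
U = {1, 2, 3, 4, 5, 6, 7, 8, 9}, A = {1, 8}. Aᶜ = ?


Aᶜ = U \ A = elements in U but not in A
U = {1, 2, 3, 4, 5, 6, 7, 8, 9}
A = {1, 8}
Aᶜ = {2, 3, 4, 5, 6, 7, 9}

Aᶜ = {2, 3, 4, 5, 6, 7, 9}


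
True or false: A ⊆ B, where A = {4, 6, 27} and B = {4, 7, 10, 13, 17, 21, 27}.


A ⊆ B means every element of A is in B.
Elements in A not in B: {6}
So A ⊄ B.

No, A ⊄ B


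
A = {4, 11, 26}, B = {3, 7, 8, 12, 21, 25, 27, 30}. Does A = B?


Two sets are equal iff they have exactly the same elements.
A = {4, 11, 26}
B = {3, 7, 8, 12, 21, 25, 27, 30}
Differences: {3, 4, 7, 8, 11, 12, 21, 25, 26, 27, 30}
A ≠ B

No, A ≠ B


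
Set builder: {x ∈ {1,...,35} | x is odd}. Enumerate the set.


Checking each candidate:
Condition: odd numbers in {1,...,35}
Result = {1, 3, 5, 7, 9, 11, 13, 15, 17, 19, 21, 23, 25, 27, 29, 31, 33, 35}

{1, 3, 5, 7, 9, 11, 13, 15, 17, 19, 21, 23, 25, 27, 29, 31, 33, 35}


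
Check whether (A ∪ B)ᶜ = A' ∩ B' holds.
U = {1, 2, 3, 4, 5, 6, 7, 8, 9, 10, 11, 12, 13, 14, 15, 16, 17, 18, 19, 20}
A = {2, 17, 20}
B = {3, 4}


LHS: A ∪ B = {2, 3, 4, 17, 20}
(A ∪ B)' = U \ (A ∪ B) = {1, 5, 6, 7, 8, 9, 10, 11, 12, 13, 14, 15, 16, 18, 19}
A' = {1, 3, 4, 5, 6, 7, 8, 9, 10, 11, 12, 13, 14, 15, 16, 18, 19}, B' = {1, 2, 5, 6, 7, 8, 9, 10, 11, 12, 13, 14, 15, 16, 17, 18, 19, 20}
Claimed RHS: A' ∩ B' = {1, 5, 6, 7, 8, 9, 10, 11, 12, 13, 14, 15, 16, 18, 19}
Identity is VALID: LHS = RHS = {1, 5, 6, 7, 8, 9, 10, 11, 12, 13, 14, 15, 16, 18, 19} ✓

Identity is valid. (A ∪ B)' = A' ∩ B' = {1, 5, 6, 7, 8, 9, 10, 11, 12, 13, 14, 15, 16, 18, 19}


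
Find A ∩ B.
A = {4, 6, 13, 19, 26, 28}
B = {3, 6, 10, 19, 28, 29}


A ∩ B = elements in both A and B
A = {4, 6, 13, 19, 26, 28}
B = {3, 6, 10, 19, 28, 29}
A ∩ B = {6, 19, 28}

A ∩ B = {6, 19, 28}


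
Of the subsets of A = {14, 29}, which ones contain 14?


A subset of A contains 14 iff the remaining 1 elements form any subset of A \ {14}.
Count: 2^(n-1) = 2^1 = 2
Subsets containing 14: {14}, {14, 29}

Subsets containing 14 (2 total): {14}, {14, 29}


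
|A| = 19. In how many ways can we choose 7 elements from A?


C(n,k) = n! / (k!(n-k)!)
C(19,7) = 19! / (7!12!)
= 50388

C(19,7) = 50388


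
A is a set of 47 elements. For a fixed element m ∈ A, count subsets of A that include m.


Subsets of A containing m correspond to subsets of A \ {m}, which has 46 elements.
Count = 2^(n-1) = 2^46
= 70368744177664

Number of subsets containing m = 70368744177664


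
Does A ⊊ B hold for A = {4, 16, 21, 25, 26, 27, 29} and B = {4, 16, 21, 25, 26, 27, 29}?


A ⊂ B requires: A ⊆ B AND A ≠ B.
A ⊆ B? Yes
A = B? Yes
A = B, so A is not a PROPER subset.

No, A is not a proper subset of B


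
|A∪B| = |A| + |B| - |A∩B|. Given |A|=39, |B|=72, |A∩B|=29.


|A ∪ B| = |A| + |B| - |A ∩ B|
= 39 + 72 - 29
= 82

|A ∪ B| = 82


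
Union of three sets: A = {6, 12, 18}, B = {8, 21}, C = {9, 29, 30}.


A ∪ B = {6, 8, 12, 18, 21}
(A ∪ B) ∪ C = {6, 8, 9, 12, 18, 21, 29, 30}

A ∪ B ∪ C = {6, 8, 9, 12, 18, 21, 29, 30}


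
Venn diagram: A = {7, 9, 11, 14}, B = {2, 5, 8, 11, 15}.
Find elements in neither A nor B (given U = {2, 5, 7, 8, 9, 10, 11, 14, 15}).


A = {7, 9, 11, 14}
B = {2, 5, 8, 11, 15}
Region: in neither A nor B (given U = {2, 5, 7, 8, 9, 10, 11, 14, 15})
Elements: {10}

Elements in neither A nor B (given U = {2, 5, 7, 8, 9, 10, 11, 14, 15}): {10}


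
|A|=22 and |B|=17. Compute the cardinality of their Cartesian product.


|A × B| = |A| × |B|
= 22 × 17
= 374

|A × B| = 374


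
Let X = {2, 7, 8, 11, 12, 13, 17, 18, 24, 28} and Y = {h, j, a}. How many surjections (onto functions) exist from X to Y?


n = |X| = 10, k = |Y| = 3. Surjections via inclusion-exclusion:
S(n,k) = Σ(-1)^i × C(k,i) × (k-i)^n, i=0 to k
i=0: (-1)^0×C(3,0)×3^10 = 59049
i=1: (-1)^1×C(3,1)×2^10 = -3072
i=2: (-1)^2×C(3,2)×1^10 = 3
i=3: (-1)^3×C(3,3)×0^10 = 0
Total = 55980

Number of surjections = 55980


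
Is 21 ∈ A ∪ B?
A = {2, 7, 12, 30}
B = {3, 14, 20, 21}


A = {2, 7, 12, 30}, B = {3, 14, 20, 21}
A ∪ B = all elements in A or B
A ∪ B = {2, 3, 7, 12, 14, 20, 21, 30}
Checking if 21 ∈ A ∪ B
21 is in A ∪ B → True

21 ∈ A ∪ B


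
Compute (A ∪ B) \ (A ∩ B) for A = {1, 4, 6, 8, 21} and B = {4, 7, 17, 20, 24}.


A △ B = (A \ B) ∪ (B \ A) = elements in exactly one of A or B
A \ B = {1, 6, 8, 21}
B \ A = {7, 17, 20, 24}
A △ B = {1, 6, 7, 8, 17, 20, 21, 24}

A △ B = {1, 6, 7, 8, 17, 20, 21, 24}


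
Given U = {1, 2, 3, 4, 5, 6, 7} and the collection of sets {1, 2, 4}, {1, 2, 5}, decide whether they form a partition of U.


A partition requires: (1) non-empty parts, (2) pairwise disjoint, (3) union = U
Parts: {1, 2, 4}, {1, 2, 5}
Union of parts: {1, 2, 4, 5}
U = {1, 2, 3, 4, 5, 6, 7}
All non-empty? True
Pairwise disjoint? False
Covers U? False

No, not a valid partition


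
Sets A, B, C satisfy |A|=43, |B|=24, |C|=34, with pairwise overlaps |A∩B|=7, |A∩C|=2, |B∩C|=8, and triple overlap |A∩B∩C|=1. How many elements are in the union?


|A∪B∪C| = |A|+|B|+|C| - |A∩B|-|A∩C|-|B∩C| + |A∩B∩C|
= 43+24+34 - 7-2-8 + 1
= 101 - 17 + 1
= 85

|A ∪ B ∪ C| = 85


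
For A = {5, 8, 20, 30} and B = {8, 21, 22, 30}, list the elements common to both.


A ∩ B = elements in both A and B
A = {5, 8, 20, 30}
B = {8, 21, 22, 30}
A ∩ B = {8, 30}

A ∩ B = {8, 30}


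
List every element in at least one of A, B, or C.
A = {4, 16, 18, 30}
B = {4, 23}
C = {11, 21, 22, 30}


A ∪ B = {4, 16, 18, 23, 30}
(A ∪ B) ∪ C = {4, 11, 16, 18, 21, 22, 23, 30}

A ∪ B ∪ C = {4, 11, 16, 18, 21, 22, 23, 30}


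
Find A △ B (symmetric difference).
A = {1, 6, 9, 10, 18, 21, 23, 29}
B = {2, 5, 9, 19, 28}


A △ B = (A \ B) ∪ (B \ A) = elements in exactly one of A or B
A \ B = {1, 6, 10, 18, 21, 23, 29}
B \ A = {2, 5, 19, 28}
A △ B = {1, 2, 5, 6, 10, 18, 19, 21, 23, 28, 29}

A △ B = {1, 2, 5, 6, 10, 18, 19, 21, 23, 28, 29}


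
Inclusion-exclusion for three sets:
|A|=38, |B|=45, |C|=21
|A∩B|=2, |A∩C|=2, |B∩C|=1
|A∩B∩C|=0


|A∪B∪C| = |A|+|B|+|C| - |A∩B|-|A∩C|-|B∩C| + |A∩B∩C|
= 38+45+21 - 2-2-1 + 0
= 104 - 5 + 0
= 99

|A ∪ B ∪ C| = 99


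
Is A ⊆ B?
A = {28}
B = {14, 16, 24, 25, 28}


A ⊆ B means every element of A is in B.
All elements of A are in B.
So A ⊆ B.

Yes, A ⊆ B


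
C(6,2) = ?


C(n,k) = n! / (k!(n-k)!)
C(6,2) = 6! / (2!4!)
= 15

C(6,2) = 15


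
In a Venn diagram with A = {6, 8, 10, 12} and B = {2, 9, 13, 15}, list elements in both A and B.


A = {6, 8, 10, 12}
B = {2, 9, 13, 15}
Region: in both A and B
Elements: ∅

Elements in both A and B: ∅


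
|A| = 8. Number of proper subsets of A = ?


Total subsets = 2^n = 2^8 = 256
Proper subsets exclude the set itself: 2^n - 1
= 256 - 1
= 255

Number of proper subsets = 255


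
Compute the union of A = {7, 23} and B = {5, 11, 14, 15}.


A ∪ B = all elements in A or B (or both)
A = {7, 23}
B = {5, 11, 14, 15}
A ∪ B = {5, 7, 11, 14, 15, 23}

A ∪ B = {5, 7, 11, 14, 15, 23}


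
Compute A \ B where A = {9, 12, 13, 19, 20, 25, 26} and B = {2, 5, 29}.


A \ B = elements in A but not in B
A = {9, 12, 13, 19, 20, 25, 26}
B = {2, 5, 29}
Remove from A any elements in B
A \ B = {9, 12, 13, 19, 20, 25, 26}

A \ B = {9, 12, 13, 19, 20, 25, 26}


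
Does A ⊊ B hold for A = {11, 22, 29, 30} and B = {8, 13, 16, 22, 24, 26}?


A ⊂ B requires: A ⊆ B AND A ≠ B.
A ⊆ B? No
A ⊄ B, so A is not a proper subset.

No, A is not a proper subset of B


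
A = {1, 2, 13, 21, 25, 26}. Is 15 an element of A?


A = {1, 2, 13, 21, 25, 26}
Checking if 15 is in A
15 is not in A → False

15 ∉ A


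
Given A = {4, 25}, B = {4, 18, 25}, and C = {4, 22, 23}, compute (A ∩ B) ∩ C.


A ∩ B = {4, 25}
(A ∩ B) ∩ C = {4}

A ∩ B ∩ C = {4}


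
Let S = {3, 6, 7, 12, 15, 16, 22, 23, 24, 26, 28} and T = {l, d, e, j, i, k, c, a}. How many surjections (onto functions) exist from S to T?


n = |S| = 11, k = |T| = 8. Surjections via inclusion-exclusion:
S(n,k) = Σ(-1)^i × C(k,i) × (k-i)^n, i=0 to k
i=0: (-1)^0×C(8,0)×8^11 = 8589934592
i=1: (-1)^1×C(8,1)×7^11 = -15818613944
i=2: (-1)^2×C(8,2)×6^11 = 10158317568
i=3: (-1)^3×C(8,3)×5^11 = -2734375000
i=4: (-1)^4×C(8,4)×4^11 = 293601280
i=5: (-1)^5×C(8,5)×3^11 = -9920232
i=6: (-1)^6×C(8,6)×2^11 = 57344
i=7: (-1)^7×C(8,7)×1^11 = -8
i=8: (-1)^8×C(8,8)×0^11 = 0
Total = 479001600

Number of surjections = 479001600


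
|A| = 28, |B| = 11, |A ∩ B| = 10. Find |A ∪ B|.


|A ∪ B| = |A| + |B| - |A ∩ B|
= 28 + 11 - 10
= 29

|A ∪ B| = 29


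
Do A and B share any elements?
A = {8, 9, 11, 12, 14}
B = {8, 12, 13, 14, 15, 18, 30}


Disjoint means A ∩ B = ∅.
A ∩ B = {8, 12, 14}
A ∩ B ≠ ∅, so A and B are NOT disjoint.

Yes — A and B share the element(s) of A ∩ B = {8, 12, 14}, so they are not disjoint


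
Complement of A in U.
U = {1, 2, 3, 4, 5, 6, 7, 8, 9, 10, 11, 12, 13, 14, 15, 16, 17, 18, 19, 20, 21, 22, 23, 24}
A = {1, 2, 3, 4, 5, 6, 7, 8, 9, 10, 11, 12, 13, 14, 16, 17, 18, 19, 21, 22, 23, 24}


Aᶜ = U \ A = elements in U but not in A
U = {1, 2, 3, 4, 5, 6, 7, 8, 9, 10, 11, 12, 13, 14, 15, 16, 17, 18, 19, 20, 21, 22, 23, 24}
A = {1, 2, 3, 4, 5, 6, 7, 8, 9, 10, 11, 12, 13, 14, 16, 17, 18, 19, 21, 22, 23, 24}
Aᶜ = {15, 20}

Aᶜ = {15, 20}


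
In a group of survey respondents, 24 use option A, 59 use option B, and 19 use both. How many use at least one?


|A ∪ B| = |A| + |B| - |A ∩ B|
= 24 + 59 - 19
= 64

|A ∪ B| = 64


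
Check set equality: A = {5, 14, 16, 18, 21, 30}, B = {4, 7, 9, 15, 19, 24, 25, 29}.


Two sets are equal iff they have exactly the same elements.
A = {5, 14, 16, 18, 21, 30}
B = {4, 7, 9, 15, 19, 24, 25, 29}
Differences: {4, 5, 7, 9, 14, 15, 16, 18, 19, 21, 24, 25, 29, 30}
A ≠ B

No, A ≠ B


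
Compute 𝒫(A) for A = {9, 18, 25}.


|A| = 3, so |P(A)| = 2^3 = 8
Enumerate subsets by cardinality (0 to 3):
∅, {9}, {18}, {25}, {9, 18}, {9, 25}, {18, 25}, {9, 18, 25}

P(A) has 8 subsets: ∅, {9}, {18}, {25}, {9, 18}, {9, 25}, {18, 25}, {9, 18, 25}


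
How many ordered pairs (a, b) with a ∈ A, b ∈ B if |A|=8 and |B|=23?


|A × B| = |A| × |B|
= 8 × 23
= 184

|A × B| = 184


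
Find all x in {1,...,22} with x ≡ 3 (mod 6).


Checking each candidate:
Condition: x in {1,...,22} with x ≡ 3 (mod 6)
Result = {3, 9, 15, 21}

{3, 9, 15, 21}


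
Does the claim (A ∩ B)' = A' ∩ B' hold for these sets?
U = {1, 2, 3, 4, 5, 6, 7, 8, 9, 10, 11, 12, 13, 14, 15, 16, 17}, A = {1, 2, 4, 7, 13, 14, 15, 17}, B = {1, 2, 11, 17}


LHS: A ∩ B = {1, 2, 17}
(A ∩ B)' = U \ (A ∩ B) = {3, 4, 5, 6, 7, 8, 9, 10, 11, 12, 13, 14, 15, 16}
A' = {3, 5, 6, 8, 9, 10, 11, 12, 16}, B' = {3, 4, 5, 6, 7, 8, 9, 10, 12, 13, 14, 15, 16}
Claimed RHS: A' ∩ B' = {3, 5, 6, 8, 9, 10, 12, 16}
Identity is INVALID: LHS = {3, 4, 5, 6, 7, 8, 9, 10, 11, 12, 13, 14, 15, 16} but the RHS claimed here equals {3, 5, 6, 8, 9, 10, 12, 16}. The correct form is (A ∩ B)' = A' ∪ B'.

Identity is invalid: (A ∩ B)' = {3, 4, 5, 6, 7, 8, 9, 10, 11, 12, 13, 14, 15, 16} but A' ∩ B' = {3, 5, 6, 8, 9, 10, 12, 16}. The correct De Morgan law is (A ∩ B)' = A' ∪ B'.


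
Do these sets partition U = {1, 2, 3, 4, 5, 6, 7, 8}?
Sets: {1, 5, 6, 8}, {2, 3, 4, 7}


A partition requires: (1) non-empty parts, (2) pairwise disjoint, (3) union = U
Parts: {1, 5, 6, 8}, {2, 3, 4, 7}
Union of parts: {1, 2, 3, 4, 5, 6, 7, 8}
U = {1, 2, 3, 4, 5, 6, 7, 8}
All non-empty? True
Pairwise disjoint? True
Covers U? True

Yes, valid partition


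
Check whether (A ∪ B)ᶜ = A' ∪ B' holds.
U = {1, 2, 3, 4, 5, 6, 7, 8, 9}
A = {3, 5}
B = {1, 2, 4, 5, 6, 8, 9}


LHS: A ∪ B = {1, 2, 3, 4, 5, 6, 8, 9}
(A ∪ B)' = U \ (A ∪ B) = {7}
A' = {1, 2, 4, 6, 7, 8, 9}, B' = {3, 7}
Claimed RHS: A' ∪ B' = {1, 2, 3, 4, 6, 7, 8, 9}
Identity is INVALID: LHS = {7} but the RHS claimed here equals {1, 2, 3, 4, 6, 7, 8, 9}. The correct form is (A ∪ B)' = A' ∩ B'.

Identity is invalid: (A ∪ B)' = {7} but A' ∪ B' = {1, 2, 3, 4, 6, 7, 8, 9}. The correct De Morgan law is (A ∪ B)' = A' ∩ B'.


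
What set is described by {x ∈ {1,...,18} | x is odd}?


Checking each candidate:
Condition: odd numbers in {1,...,18}
Result = {1, 3, 5, 7, 9, 11, 13, 15, 17}

{1, 3, 5, 7, 9, 11, 13, 15, 17}


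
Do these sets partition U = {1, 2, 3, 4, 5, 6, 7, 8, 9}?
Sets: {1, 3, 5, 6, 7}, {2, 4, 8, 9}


A partition requires: (1) non-empty parts, (2) pairwise disjoint, (3) union = U
Parts: {1, 3, 5, 6, 7}, {2, 4, 8, 9}
Union of parts: {1, 2, 3, 4, 5, 6, 7, 8, 9}
U = {1, 2, 3, 4, 5, 6, 7, 8, 9}
All non-empty? True
Pairwise disjoint? True
Covers U? True

Yes, valid partition


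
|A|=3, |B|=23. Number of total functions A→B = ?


Each of |A| = 3 inputs maps to any of |B| = 23 outputs.
# functions = |B|^|A| = 23^3
= 12167

Number of functions = 12167


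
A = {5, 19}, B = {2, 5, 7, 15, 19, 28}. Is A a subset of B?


A ⊆ B means every element of A is in B.
All elements of A are in B.
So A ⊆ B.

Yes, A ⊆ B


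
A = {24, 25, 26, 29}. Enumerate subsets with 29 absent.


A subset of A that omits 29 is a subset of A \ {29}, so there are 2^(n-1) = 2^3 = 8 of them.
Subsets excluding 29: ∅, {24}, {25}, {26}, {24, 25}, {24, 26}, {25, 26}, {24, 25, 26}

Subsets excluding 29 (8 total): ∅, {24}, {25}, {26}, {24, 25}, {24, 26}, {25, 26}, {24, 25, 26}


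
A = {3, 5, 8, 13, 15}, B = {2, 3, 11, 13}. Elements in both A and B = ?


A = {3, 5, 8, 13, 15}
B = {2, 3, 11, 13}
Region: in both A and B
Elements: {3, 13}

Elements in both A and B: {3, 13}


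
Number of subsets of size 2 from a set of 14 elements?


C(n,k) = n! / (k!(n-k)!)
C(14,2) = 14! / (2!12!)
= 91

C(14,2) = 91


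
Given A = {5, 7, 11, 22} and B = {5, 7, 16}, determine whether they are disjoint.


Disjoint means A ∩ B = ∅.
A ∩ B = {5, 7}
A ∩ B ≠ ∅, so A and B are NOT disjoint.

No, A and B are not disjoint (A ∩ B = {5, 7})


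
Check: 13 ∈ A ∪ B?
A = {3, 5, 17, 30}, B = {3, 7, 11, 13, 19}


A = {3, 5, 17, 30}, B = {3, 7, 11, 13, 19}
A ∪ B = all elements in A or B
A ∪ B = {3, 5, 7, 11, 13, 17, 19, 30}
Checking if 13 ∈ A ∪ B
13 is in A ∪ B → True

13 ∈ A ∪ B


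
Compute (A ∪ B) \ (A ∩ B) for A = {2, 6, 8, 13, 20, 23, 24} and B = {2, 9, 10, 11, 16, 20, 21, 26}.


A △ B = (A \ B) ∪ (B \ A) = elements in exactly one of A or B
A \ B = {6, 8, 13, 23, 24}
B \ A = {9, 10, 11, 16, 21, 26}
A △ B = {6, 8, 9, 10, 11, 13, 16, 21, 23, 24, 26}

A △ B = {6, 8, 9, 10, 11, 13, 16, 21, 23, 24, 26}
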